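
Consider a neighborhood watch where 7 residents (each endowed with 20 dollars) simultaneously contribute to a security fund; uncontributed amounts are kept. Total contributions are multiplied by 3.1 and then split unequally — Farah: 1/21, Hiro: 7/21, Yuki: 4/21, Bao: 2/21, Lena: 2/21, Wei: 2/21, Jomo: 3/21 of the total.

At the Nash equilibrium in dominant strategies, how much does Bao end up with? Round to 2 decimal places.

Each unit j contributes comes back to j as 3.1 × (j's share), so j prefers to contribute only if that share exceeds 1/3.1 = 0.3226; otherwise keeping the unit dominates.
Only Hiro (7/21) clears that bar, contributing 20; the remaining 6 contribute 0. Total contributed: 20.
Bao keeps 20 and receives 3.1 × 20 × 2/21 = 5.90 from the security fund, for a payoff of 25.90.

25.90 dollars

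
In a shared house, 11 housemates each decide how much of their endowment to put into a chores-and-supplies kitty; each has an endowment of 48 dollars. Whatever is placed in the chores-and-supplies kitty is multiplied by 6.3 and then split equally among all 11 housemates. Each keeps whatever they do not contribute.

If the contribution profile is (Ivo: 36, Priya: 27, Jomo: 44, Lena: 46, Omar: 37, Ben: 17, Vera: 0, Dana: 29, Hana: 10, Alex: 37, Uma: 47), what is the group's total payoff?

2277.00 dollars

Total contributed: 36 + 27 + 44 + 46 + 37 + 17 + 0 + 29 + 10 + 37 + 47 = 330; total kept: 11 × 48 − 330 = 198.
The chores-and-supplies kitty pays out 6.3 × 330 = 2079.00 in aggregate.
Group total = 198 + 2079.00 = 2277.00.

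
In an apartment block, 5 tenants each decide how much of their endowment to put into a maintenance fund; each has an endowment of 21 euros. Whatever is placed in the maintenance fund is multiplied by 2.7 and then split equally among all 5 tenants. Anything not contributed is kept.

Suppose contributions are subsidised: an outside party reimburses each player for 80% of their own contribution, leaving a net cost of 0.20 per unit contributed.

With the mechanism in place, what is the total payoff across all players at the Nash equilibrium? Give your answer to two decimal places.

Under the mechanism each unit contributed yields (2.7/5) / 0.20 = 2.7000 back to its contributor per unit of net cost, which exceeds 1, making full contribution the dominant choice for everyone.
At the Nash equilibrium everyone contributes 21. Group total payoff = 5 × (21 × 0.80 + 2.7 × 21) = 367.50.

367.50 euros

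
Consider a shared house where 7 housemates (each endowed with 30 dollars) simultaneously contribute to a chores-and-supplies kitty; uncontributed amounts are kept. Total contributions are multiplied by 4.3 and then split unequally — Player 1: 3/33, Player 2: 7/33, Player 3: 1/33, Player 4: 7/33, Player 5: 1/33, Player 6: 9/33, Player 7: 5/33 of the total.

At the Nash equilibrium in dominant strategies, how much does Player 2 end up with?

57.36 dollars

Each unit j contributes comes back to j as 4.3 × (j's share), so j prefers to contribute only if that share exceeds 1/4.3 = 0.2326; otherwise keeping the unit dominates.
Only Player 6 (9/33) clears that bar, contributing 30; the remaining 6 contribute 0. Total contributed: 30.
Player 2 keeps 30 and receives 4.3 × 30 × 7/33 = 27.36 from the chores-and-supplies kitty, for a payoff of 57.36.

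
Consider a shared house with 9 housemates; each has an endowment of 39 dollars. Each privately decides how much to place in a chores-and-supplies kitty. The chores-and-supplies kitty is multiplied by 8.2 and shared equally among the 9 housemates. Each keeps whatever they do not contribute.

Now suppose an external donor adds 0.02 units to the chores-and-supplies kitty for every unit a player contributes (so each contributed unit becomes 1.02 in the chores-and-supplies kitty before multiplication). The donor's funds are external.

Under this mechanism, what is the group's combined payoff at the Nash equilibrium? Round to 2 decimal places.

351.00 dollars

Even with the mechanism, each unit contributed returns only 8.2 × 1.02 / 9 = 0.9293 per unit of net cost, so contributing nothing is still dominant.
Everyone keeps their endowment and the group total is 9 × 39 = 351.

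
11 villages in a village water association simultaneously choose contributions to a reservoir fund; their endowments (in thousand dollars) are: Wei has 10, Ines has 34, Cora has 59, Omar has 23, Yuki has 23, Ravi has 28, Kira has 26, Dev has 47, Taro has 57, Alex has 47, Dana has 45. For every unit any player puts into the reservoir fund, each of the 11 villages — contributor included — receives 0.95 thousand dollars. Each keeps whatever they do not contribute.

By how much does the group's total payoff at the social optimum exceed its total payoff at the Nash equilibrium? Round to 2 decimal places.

3770.55 thousand dollars

The private return per contributed unit is 0.95 < 1 for everyone, so the Nash equilibrium is zero contribution and the group total is Σ E_j = 10 + 34 + 59 + 23 + 23 + 28 + 26 + 47 + 57 + 47 + 45 = 399.
Each contributed unit returns 10.450 to the group, so the social optimum is full contribution by everyone: group total = 10.450 × 399 = 4169.55.
Efficiency loss = (10.450 − 1) × 399 = 3770.55.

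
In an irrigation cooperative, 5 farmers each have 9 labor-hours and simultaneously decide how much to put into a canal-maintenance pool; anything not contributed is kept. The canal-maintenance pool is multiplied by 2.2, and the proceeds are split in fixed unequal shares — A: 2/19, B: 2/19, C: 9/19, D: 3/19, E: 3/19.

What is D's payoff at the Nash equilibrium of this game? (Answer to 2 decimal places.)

For player j, contributing a unit is worthwhile iff 2.2 × (j's share) ≥ 1, i.e. iff j's share is at least 0.4545.
Only C (9/19) clears that bar, contributing 9; the remaining 4 contribute 0. Total contributed: 9.
D keeps 9 and receives 2.2 × 9 × 3/19 = 3.13 from the canal-maintenance pool, for a payoff of 12.13.

12.13 labor-hours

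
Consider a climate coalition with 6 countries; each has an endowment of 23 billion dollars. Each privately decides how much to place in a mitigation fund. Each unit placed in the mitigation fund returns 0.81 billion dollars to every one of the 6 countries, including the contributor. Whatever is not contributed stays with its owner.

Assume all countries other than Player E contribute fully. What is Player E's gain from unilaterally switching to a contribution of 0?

4.37 billion dollars

Switching from a contribution of 23 to 0 lets Player E keep an extra 23 billion dollars, but lowers the mitigation fund by 23, which costs Player E their own share of that drop: 0.81 × 23 = 18.63.
Net gain = 23 − 18.63 = 4.37. The private return per contributed unit (0.81) is below 1, so free-riding is indeed the best response regardless of what the others do.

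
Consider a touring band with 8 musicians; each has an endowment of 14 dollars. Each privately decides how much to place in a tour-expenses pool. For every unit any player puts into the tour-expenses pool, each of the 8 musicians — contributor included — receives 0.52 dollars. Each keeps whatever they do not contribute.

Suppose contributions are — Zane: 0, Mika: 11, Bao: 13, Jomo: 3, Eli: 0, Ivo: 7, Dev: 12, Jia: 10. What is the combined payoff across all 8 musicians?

288.96 dollars

Total contributed: 0 + 11 + 13 + 3 + 0 + 7 + 12 + 10 = 56; total kept: 8 × 14 − 56 = 56.
The tour-expenses pool pays out 0.52 × 8 × 56 = 232.96 in aggregate.
Group total = 56 + 232.96 = 288.96.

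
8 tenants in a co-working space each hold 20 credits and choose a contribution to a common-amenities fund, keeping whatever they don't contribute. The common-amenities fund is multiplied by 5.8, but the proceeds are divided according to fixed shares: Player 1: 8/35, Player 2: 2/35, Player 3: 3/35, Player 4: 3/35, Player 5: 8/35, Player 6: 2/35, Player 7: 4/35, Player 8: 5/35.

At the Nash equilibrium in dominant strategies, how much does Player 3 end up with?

Each unit j contributes comes back to j as 5.8 × (j's share), so j prefers to contribute only if that share exceeds 1/5.8 = 0.1724; otherwise keeping the unit dominates.
Player 1 and Player 5 clear that bar, contributing 20 each; the remaining 6 contribute 0. Total contributed: 40.
Player 3 keeps 20 and receives 5.8 × 40 × 3/35 = 19.89 from the common-amenities fund, for a payoff of 39.89.

39.89 credits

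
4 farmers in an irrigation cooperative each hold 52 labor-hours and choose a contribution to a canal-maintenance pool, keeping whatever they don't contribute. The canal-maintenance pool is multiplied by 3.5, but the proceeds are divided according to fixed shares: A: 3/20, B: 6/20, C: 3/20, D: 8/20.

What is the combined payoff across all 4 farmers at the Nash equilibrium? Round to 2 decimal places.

468.00 labor-hours

Each unit j contributes comes back to j as 3.5 × (j's share), so j prefers to contribute only if that share exceeds 1/3.5 = 0.2857; otherwise keeping the unit dominates.
The shares above 0.2857 belong to B and D, contributing 52 each; the remaining 2 contribute 0. Total contributed: 104.
The canal-maintenance pool pays out 3.5 × 104 = 364.00 in total (split across the unequal shares, but the aggregate is all that matters for the group sum).
The 2 free-riders keep 52 each, adding 104. Group total = 104 + 364.00 = 468.00.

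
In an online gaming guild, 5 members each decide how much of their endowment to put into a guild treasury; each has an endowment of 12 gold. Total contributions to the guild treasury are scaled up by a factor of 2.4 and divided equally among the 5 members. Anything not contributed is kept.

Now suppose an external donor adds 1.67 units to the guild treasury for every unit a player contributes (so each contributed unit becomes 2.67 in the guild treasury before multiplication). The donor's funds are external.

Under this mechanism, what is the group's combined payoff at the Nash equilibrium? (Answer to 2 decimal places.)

384.48 gold

The effective private return per unit is now 2.4 × 2.67 / 5 = 1.2816 > 1, so every player's dominant strategy flips to full contribution.
At the Nash equilibrium everyone contributes 12. Group total payoff = 2.4 × 2.67 × 60 = 384.48.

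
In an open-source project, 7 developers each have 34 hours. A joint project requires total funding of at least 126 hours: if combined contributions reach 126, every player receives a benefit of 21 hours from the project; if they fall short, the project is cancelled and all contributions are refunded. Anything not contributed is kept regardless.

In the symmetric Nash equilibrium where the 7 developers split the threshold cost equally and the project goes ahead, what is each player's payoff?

37 hours

Equal share of the threshold: 126/7 = 18.
At this profile no one gains by cutting their contribution: any cut drops the total below 126, the project is cancelled, contributions are refunded, and the deviator ends with 34, which is less than 34 − 18 + 21 = 37. Contributing more than 18 just wastes the excess. So contributing exactly 18 is a best response.
Each player's payoff: 34 − 18 + 21 = 37.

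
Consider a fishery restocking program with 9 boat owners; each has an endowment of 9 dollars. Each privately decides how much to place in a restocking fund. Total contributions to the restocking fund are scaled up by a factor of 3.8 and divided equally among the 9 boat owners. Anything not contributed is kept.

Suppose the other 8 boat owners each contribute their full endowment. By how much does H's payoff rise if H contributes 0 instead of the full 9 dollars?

5.20 dollars

Switching from a contribution of 9 to 0 lets H keep an extra 9 dollars, but lowers the restocking fund by 9, which costs H their own share of that drop: 3.8/9 × 9 = 3.80.
Net gain = 9 − 3.80 = 5.20. The private return per contributed unit (0.4222) is below 1, so free-riding is indeed the best response regardless of what the others do.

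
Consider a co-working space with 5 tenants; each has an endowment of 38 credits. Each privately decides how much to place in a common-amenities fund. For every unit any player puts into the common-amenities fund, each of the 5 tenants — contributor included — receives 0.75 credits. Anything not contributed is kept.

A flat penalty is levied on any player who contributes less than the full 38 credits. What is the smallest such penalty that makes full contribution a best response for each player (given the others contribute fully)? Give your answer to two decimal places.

9.50 credits

Given the others contribute fully, the best deviation is to contribute 0 (any partial contribution still incurs the fine and gives up units whose private return 0.75 is below 1).
Deviating from 38 to 0 saves 38 credits but forfeits the deviator's share of the drop in the common-amenities fund: 0.75 × 38 = 28.50.
So the deviation gain is 38 − 28.50 = 9.50, and the fine must be at least 9.50 credits to wipe it out.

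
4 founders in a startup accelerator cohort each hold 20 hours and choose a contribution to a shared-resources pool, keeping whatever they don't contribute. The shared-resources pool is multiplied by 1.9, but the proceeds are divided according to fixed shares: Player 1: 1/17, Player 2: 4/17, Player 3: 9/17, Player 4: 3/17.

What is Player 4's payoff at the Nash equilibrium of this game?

A player with share s gets back 1.9·s per unit contributed, so full contribution is dominant for anyone with s > 1/1.9 = 0.5263 and zero contribution is dominant for anyone below.
Player 3 alone (share 9/17) is above the threshold, contributing 20; the remaining 3 contribute 0. Total contributed: 20.
Player 4 keeps 20 and receives 1.9 × 20 × 3/17 = 6.71 from the shared-resources pool, for a payoff of 26.71.

26.71 hours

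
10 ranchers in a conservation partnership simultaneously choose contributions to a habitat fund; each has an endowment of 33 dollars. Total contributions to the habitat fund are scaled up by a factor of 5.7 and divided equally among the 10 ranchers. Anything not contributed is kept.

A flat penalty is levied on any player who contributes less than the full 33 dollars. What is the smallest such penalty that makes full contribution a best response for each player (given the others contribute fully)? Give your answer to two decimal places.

14.19 dollars

Given the others contribute fully, the best deviation is to contribute 0 (any partial contribution still incurs the fine and gives up units whose private return 0.5700 is below 1).
Deviating from 33 to 0 saves 33 dollars but forfeits the deviator's share of the drop in the habitat fund: 5.7/10 × 33 = 18.81.
So the deviation gain is 33 − 18.81 = 14.19, and the fine must be at least 14.19 dollars to wipe it out.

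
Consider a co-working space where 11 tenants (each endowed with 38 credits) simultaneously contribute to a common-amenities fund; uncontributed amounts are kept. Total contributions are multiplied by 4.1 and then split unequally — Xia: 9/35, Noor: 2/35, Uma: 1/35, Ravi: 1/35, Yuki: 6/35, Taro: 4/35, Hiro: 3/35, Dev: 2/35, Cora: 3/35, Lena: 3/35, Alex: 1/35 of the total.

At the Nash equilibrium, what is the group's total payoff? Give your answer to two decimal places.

Each unit j contributes comes back to j as 4.1 × (j's share), so j prefers to contribute only if that share exceeds 1/4.1 = 0.2439; otherwise keeping the unit dominates.
The only share above 0.2439 is Xia's 9/35, contributing 38; the remaining 10 contribute 0. Total contributed: 38.
The common-amenities fund pays out 4.1 × 38 = 155.80 in total (split across the unequal shares, but the aggregate is all that matters for the group sum).
The 10 free-riders keep 38 each, adding 380. Group total = 380 + 155.80 = 535.80.

535.80 credits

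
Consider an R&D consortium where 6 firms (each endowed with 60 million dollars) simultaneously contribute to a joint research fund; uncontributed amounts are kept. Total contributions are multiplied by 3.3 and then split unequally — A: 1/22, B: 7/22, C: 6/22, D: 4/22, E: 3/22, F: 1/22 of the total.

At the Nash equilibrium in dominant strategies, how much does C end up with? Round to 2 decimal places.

For player j, contributing a unit is worthwhile iff 3.3 × (j's share) ≥ 1, i.e. iff j's share is at least 0.3030.
The only share above 0.3030 is B's 7/22, contributing 60; the remaining 5 contribute 0. Total contributed: 60.
C keeps 60 and receives 3.3 × 60 × 6/22 = 54.00 from the joint research fund, for a payoff of 114.00.

114.00 million dollars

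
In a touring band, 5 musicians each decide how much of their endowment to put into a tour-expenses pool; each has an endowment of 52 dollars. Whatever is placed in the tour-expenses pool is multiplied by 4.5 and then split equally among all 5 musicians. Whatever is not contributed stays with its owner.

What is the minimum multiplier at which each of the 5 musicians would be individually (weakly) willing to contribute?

A contributed unit returns (multiplier)/5 to its contributor.
This reaches 1 exactly when the multiplier is 5.

5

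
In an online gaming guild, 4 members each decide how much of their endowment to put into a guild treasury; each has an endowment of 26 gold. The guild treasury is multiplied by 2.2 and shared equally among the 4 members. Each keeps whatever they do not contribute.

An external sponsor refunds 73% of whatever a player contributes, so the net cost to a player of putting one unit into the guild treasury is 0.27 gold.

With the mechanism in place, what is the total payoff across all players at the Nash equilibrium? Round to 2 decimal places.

304.72 gold

With the mechanism, a contributed unit returns (2.2/4) / 0.27 = 2.0370 per unit of net cost to the contributor — now above 1 — so contributing fully is weakly dominant for every player.
At the Nash equilibrium everyone contributes 26. Group total payoff = 4 × (26 × 0.73 + 2.2 × 26) = 304.72.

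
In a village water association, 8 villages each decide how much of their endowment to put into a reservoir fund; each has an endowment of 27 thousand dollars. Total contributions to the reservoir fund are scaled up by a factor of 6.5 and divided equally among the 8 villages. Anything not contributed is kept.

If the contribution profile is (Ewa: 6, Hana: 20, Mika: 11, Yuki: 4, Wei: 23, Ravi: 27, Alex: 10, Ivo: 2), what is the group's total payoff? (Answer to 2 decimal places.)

782.50 thousand dollars

Total contributed: 6 + 20 + 11 + 4 + 23 + 27 + 10 + 2 = 103; total kept: 8 × 27 − 103 = 113.
The reservoir fund pays out 6.5 × 103 = 669.50 in aggregate.
Group total = 113 + 669.50 = 782.50.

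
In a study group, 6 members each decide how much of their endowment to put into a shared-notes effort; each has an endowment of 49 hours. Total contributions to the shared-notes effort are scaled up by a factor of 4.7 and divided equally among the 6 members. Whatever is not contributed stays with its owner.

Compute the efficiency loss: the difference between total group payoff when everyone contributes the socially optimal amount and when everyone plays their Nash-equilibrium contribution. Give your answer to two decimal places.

Each contributed unit returns 4.7/6 = 0.7833 to its contributor — below 1 — so contributing 0 is dominant for every player. At the Nash equilibrium everyone keeps their 49, and the group total is 6 × 49 = 294.
Each contributed unit returns 4.700 to the group as a whole (0.7833 to each of 6 players), which exceeds 1, so the social optimum is full contribution: group total = 4.700 × 294 = 1381.80.
Efficiency loss = 1381.80 − 294 = 1087.80.

1087.80 hours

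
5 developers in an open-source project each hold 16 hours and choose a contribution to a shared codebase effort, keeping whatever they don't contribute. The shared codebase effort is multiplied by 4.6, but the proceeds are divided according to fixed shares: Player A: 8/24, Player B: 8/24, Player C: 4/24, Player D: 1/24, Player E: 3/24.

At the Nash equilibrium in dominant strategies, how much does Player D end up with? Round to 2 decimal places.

Player j's private return per contributed unit is 4.6 × (j's share). Contributing is weakly dominant for j when that share is at least 1/4.6 = 0.2174, and contributing 0 is dominant otherwise.
Player A and Player B are above the threshold, contributing 16 each; the remaining 3 contribute 0. Total contributed: 32.
Player D keeps 16 and receives 4.6 × 32 × 1/24 = 6.13 from the shared codebase effort, for a payoff of 22.13.

22.13 hours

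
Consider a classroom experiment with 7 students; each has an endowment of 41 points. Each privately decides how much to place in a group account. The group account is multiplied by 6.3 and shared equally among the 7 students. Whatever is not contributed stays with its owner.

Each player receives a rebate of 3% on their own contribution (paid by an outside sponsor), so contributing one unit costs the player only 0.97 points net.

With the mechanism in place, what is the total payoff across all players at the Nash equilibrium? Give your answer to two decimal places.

With the mechanism, a contributed unit returns (6.3/7) / 0.97 = 0.9278 per unit of net cost — still below 1 — so contributing 0 remains dominant for every player.
At the Nash equilibrium no one contributes; group total payoff = 7 × 41 = 287.

287.00 points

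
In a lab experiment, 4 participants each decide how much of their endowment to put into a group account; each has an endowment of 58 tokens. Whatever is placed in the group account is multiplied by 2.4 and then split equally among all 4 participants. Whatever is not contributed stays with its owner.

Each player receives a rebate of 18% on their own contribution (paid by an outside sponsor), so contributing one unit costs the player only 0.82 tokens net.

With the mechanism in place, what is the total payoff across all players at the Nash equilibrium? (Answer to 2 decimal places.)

The effective private return is (2.4/4) / 0.82 = 0.7317, which is still under 1, so the mechanism doesn't change anyone's dominant strategy: zero contribution.
At the Nash equilibrium no one contributes; group total payoff = 4 × 58 = 232.

232.00 tokens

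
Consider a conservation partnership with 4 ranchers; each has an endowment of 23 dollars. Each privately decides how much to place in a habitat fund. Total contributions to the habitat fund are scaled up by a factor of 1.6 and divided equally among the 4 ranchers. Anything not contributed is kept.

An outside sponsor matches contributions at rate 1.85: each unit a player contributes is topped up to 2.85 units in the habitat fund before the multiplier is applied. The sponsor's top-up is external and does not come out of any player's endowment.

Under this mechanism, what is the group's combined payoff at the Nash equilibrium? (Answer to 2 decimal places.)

With the mechanism, a contributed unit returns 1.6 × 2.85 / 4 = 1.1400 per unit of net cost to the contributor — now above 1 — so contributing fully is weakly dominant for every player.
So the Nash equilibrium is full contribution by all 4; the group earns 1.6 × 2.85 × 92 = 419.52.

419.52 dollars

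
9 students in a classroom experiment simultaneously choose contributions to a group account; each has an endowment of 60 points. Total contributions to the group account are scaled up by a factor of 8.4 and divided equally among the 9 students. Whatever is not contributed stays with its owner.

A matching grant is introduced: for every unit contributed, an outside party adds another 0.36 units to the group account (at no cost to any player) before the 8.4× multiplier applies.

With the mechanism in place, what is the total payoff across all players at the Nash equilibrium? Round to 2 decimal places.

6168.96 points

The effective private return per unit is now 8.4 × 1.36 / 9 = 1.2693 > 1, so every player's dominant strategy flips to full contribution.
At the Nash equilibrium everyone contributes 60. Group total payoff = 8.4 × 1.36 × 540 = 6168.96.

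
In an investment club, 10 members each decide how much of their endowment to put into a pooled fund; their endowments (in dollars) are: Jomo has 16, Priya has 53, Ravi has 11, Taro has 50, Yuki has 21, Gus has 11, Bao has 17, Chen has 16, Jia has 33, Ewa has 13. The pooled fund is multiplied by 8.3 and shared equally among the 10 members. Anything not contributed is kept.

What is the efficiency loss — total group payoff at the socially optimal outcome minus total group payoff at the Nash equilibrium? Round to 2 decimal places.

1759.30 dollars

The private return per contributed unit is 8.3/10 = 0.8300 < 1 for every player regardless of endowment, so the Nash equilibrium is zero contribution and the group total is Σ E_j = 16 + 53 + 11 + 50 + 21 + 11 + 17 + 16 + 33 + 13 = 241.
Each contributed unit returns 8.300 to the group, so the social optimum is full contribution by everyone: group total = 8.300 × 241 = 2000.30.
Efficiency loss = (8.300 − 1) × 241 = 1759.30.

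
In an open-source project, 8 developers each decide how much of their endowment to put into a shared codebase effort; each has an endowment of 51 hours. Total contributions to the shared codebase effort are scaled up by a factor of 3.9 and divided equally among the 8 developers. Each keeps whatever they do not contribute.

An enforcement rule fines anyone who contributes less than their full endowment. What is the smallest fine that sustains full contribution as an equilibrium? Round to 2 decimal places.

26.14 hours

Given the others contribute fully, the best deviation is to contribute 0 (any partial contribution still incurs the fine and gives up units whose private return 0.4875 is below 1).
Deviating from 51 to 0 saves 51 hours but forfeits the deviator's share of the drop in the shared codebase effort: 3.9/8 × 51 = 24.86.
So the deviation gain is 51 − 24.86 = 26.14, and the fine must be at least 26.14 hours to wipe it out.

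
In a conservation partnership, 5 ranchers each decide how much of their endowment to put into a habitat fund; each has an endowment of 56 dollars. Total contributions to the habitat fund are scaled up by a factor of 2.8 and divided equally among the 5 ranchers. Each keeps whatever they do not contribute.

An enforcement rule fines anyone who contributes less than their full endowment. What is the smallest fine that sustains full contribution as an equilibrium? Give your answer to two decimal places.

24.64 dollars

Given the others contribute fully, the best deviation is to contribute 0 (any partial contribution still incurs the fine and gives up units whose private return 0.5600 is below 1).
Deviating from 56 to 0 saves 56 dollars but forfeits the deviator's share of the drop in the habitat fund: 2.8/5 × 56 = 31.36.
So the deviation gain is 56 − 31.36 = 24.64, and the fine must be at least 24.64 dollars to wipe it out.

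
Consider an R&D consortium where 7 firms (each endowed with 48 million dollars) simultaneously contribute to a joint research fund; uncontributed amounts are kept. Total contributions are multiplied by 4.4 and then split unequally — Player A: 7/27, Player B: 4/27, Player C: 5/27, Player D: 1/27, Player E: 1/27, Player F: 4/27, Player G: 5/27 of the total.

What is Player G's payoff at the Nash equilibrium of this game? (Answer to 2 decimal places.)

A player with share s gets back 4.4·s per unit contributed, so full contribution is dominant for anyone with s > 1/4.4 = 0.2273 and zero contribution is dominant for anyone below.
The only share above 0.2273 is Player A's 7/27, contributing 48; the remaining 6 contribute 0. Total contributed: 48.
Player G keeps 48 and receives 4.4 × 48 × 5/27 = 39.11 from the joint research fund, for a payoff of 87.11.

87.11 million dollars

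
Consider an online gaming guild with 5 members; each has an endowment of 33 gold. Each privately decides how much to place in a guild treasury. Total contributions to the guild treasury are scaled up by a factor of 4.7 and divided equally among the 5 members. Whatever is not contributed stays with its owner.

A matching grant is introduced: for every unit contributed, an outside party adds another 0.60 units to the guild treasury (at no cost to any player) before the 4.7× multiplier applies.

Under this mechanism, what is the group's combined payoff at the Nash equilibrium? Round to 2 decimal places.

The effective private return per unit is now 4.7 × 1.60 / 5 = 1.5040 > 1, so every player's dominant strategy flips to full contribution.
At the Nash equilibrium everyone contributes 33. Group total payoff = 4.7 × 1.60 × 165 = 1240.80.

1240.80 gold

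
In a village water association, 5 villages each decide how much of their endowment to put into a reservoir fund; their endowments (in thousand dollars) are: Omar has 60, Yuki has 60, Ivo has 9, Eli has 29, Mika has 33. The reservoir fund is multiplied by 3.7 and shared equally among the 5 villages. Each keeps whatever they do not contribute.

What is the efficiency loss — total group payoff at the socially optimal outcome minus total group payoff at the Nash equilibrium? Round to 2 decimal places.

The private return per contributed unit is 3.7/5 = 0.7400 < 1 for every player regardless of endowment, so the Nash equilibrium is zero contribution and the group total is Σ E_j = 60 + 60 + 9 + 29 + 33 = 191.
Each contributed unit returns 3.700 to the group, so the social optimum is full contribution by everyone: group total = 3.700 × 191 = 706.70.
Efficiency loss = (3.700 − 1) × 191 = 515.70.

515.70 thousand dollars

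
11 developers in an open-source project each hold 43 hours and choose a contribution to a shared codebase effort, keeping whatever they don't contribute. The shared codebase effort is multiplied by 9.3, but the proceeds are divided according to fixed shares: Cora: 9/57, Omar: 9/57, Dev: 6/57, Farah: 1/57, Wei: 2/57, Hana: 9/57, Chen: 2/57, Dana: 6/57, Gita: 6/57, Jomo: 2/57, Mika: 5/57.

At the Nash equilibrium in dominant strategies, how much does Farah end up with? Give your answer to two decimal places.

A player with share s gets back 9.3·s per unit contributed, so full contribution is dominant for anyone with s > 1/9.3 = 0.1075 and zero contribution is dominant for anyone below.
The shares above 0.1075 belong to Cora, Omar and Hana, contributing 43 each; the remaining 8 contribute 0. Total contributed: 129.
Farah keeps 43 and receives 9.3 × 129 × 1/57 = 21.05 from the shared codebase effort, for a payoff of 64.05.

64.05 hours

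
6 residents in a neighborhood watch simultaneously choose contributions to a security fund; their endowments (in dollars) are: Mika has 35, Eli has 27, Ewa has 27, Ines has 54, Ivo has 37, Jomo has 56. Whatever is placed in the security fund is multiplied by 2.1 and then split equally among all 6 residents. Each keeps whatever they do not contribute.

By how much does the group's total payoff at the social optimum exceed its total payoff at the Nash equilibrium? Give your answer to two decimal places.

259.60 dollars

The private return per contributed unit is 2.1/6 = 0.3500 < 1 for every player regardless of endowment, so the Nash equilibrium is zero contribution and the group total is Σ E_j = 35 + 27 + 27 + 54 + 37 + 56 = 236.
Each contributed unit returns 2.100 to the group, so the social optimum is full contribution by everyone: group total = 2.100 × 236 = 495.60.
Efficiency loss = (2.100 − 1) × 236 = 259.60.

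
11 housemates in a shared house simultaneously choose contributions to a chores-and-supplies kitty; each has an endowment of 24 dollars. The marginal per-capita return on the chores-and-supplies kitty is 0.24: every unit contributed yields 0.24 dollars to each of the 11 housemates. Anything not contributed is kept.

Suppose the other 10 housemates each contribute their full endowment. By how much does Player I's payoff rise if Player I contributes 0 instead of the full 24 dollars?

18.24 dollars

Switching from a contribution of 24 to 0 lets Player I keep an extra 24 dollars, but lowers the chores-and-supplies kitty by 24, which costs Player I their own share of that drop: 0.24 × 24 = 5.76.
Net gain = 24 − 5.76 = 18.24. The private return per contributed unit (0.24) is below 1, so free-riding is indeed the best response regardless of what the others do.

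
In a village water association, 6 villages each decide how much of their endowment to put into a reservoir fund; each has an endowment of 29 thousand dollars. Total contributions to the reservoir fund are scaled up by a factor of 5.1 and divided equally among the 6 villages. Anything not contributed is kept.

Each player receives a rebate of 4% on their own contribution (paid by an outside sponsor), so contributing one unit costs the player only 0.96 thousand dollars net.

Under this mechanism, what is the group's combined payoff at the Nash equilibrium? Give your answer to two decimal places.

174.00 thousand dollars

Even with the mechanism, each unit contributed returns only (5.1/6) / 0.96 = 0.8854 per unit of net cost, so contributing nothing is still dominant.
Everyone keeps their endowment and the group total is 6 × 29 = 174.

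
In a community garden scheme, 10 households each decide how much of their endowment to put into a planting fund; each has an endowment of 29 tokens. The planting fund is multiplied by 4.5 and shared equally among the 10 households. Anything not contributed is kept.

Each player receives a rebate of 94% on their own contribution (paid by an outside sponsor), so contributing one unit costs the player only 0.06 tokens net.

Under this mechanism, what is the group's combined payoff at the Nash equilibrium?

1577.60 tokens

Under the mechanism each unit contributed yields (4.5/10) / 0.06 = 7.5000 back to its contributor per unit of net cost, which exceeds 1, making full contribution the dominant choice for everyone.
So the Nash equilibrium is full contribution by all 10; the group earns 10 × (29 × 0.94 + 4.5 × 29) = 1577.60.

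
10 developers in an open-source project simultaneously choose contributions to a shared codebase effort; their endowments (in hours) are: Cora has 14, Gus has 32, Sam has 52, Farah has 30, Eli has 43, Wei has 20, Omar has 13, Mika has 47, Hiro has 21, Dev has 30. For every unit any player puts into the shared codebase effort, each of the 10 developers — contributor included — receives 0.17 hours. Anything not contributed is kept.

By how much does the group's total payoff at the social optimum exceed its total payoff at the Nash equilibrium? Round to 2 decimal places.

211.40 hours

The private return per contributed unit is 0.17 < 1 for everyone, so the Nash equilibrium is zero contribution and the group total is Σ E_j = 14 + 32 + 52 + 30 + 43 + 20 + 13 + 47 + 21 + 30 = 302.
Each contributed unit returns 1.700 to the group, so the social optimum is full contribution by everyone: group total = 1.700 × 302 = 513.40.
Efficiency loss = (1.700 − 1) × 302 = 211.40.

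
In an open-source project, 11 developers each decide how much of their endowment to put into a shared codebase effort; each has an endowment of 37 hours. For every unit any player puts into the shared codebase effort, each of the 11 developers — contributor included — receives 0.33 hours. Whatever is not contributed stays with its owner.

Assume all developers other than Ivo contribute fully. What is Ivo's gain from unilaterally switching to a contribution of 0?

Switching from a contribution of 37 to 0 lets Ivo keep an extra 37 hours, but lowers the shared codebase effort by 37, which costs Ivo their own share of that drop: 0.33 × 37 = 12.21.
Net gain = 37 − 12.21 = 24.79. The private return per contributed unit (0.33) is below 1, so free-riding is indeed the best response regardless of what the others do.

24.79 hours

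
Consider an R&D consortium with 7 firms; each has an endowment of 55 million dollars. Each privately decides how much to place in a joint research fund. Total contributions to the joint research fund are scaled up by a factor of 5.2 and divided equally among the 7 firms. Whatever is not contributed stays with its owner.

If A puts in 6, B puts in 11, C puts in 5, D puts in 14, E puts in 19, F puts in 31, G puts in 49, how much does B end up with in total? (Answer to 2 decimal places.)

Total contributed: 6 + 11 + 5 + 14 + 19 + 31 + 49 = 135.
Each receives 5.2 × 135 / 7 = 100.29 from the joint research fund.
B keeps 55 − 11 = 44, so B's payoff is 44 + 100.29 = 144.29.

144.29 million dollars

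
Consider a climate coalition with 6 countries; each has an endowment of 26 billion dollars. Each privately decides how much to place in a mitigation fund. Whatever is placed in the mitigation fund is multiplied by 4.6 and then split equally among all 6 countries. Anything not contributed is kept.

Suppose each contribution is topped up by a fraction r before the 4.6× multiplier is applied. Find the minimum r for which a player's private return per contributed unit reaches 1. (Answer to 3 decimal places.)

0.304

With matching at rate r, one contributed unit becomes (1 + r) in the mitigation fund and returns 4.6 × (1 + r) / 6 to the contributor.
Setting this equal to 1: 1 + r = 6/4.6 = 1.3043.
So the minimum matching rate is r = 1.3043 − 1 = 0.304.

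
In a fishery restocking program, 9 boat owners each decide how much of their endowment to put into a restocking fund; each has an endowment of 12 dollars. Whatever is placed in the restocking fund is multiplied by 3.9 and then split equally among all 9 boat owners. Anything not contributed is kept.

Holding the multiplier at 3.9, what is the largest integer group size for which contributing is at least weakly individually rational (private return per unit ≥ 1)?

Private return per unit is 3.9/(group size), which is ≥ 1 whenever the group size is ≤ 3.9.
The largest such integer is 3.

3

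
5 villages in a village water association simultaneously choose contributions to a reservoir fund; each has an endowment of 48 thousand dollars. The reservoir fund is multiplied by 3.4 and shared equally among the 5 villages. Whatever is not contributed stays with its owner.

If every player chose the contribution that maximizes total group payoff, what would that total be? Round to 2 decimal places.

816.00 thousand dollars

Each contributed unit returns 3.400 to the group as a whole (0.6800 to each of 5 players), which exceeds 1, so the social optimum is full contribution: group total = 3.400 × 240 = 816.00.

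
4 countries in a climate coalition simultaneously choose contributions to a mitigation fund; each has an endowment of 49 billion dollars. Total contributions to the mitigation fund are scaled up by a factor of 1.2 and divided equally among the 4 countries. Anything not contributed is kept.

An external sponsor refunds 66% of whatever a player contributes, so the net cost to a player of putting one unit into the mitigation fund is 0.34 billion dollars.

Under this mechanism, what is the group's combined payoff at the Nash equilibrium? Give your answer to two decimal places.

196.00 billion dollars

The effective private return is (1.2/4) / 0.34 = 0.8824, which is still under 1, so the mechanism doesn't change anyone's dominant strategy: zero contribution.
At the Nash equilibrium no one contributes; group total payoff = 4 × 49 = 196.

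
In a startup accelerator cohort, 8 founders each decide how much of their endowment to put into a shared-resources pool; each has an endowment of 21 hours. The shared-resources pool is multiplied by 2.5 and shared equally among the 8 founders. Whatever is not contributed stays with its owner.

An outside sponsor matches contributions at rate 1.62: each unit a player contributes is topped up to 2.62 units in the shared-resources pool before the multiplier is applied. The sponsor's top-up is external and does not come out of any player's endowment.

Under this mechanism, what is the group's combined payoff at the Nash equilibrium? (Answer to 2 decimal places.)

The effective private return is 2.5 × 2.62 / 8 = 0.8188, which is still under 1, so the mechanism doesn't change anyone's dominant strategy: zero contribution.
At the Nash equilibrium no one contributes; group total payoff = 8 × 21 = 168.

168.00 hours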